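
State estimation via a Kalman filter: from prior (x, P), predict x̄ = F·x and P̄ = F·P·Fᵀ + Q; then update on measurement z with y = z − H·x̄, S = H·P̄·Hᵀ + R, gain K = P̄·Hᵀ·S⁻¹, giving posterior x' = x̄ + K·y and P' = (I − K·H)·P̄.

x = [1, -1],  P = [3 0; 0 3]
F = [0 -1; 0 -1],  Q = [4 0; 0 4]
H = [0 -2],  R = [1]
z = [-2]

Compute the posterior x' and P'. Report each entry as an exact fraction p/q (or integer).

x' = [1, 1]
P' = [167/29 3/29; 3/29 7/29]

x̄ = F·x = [1, 1]
P̄ = F·P·Fᵀ + Q = [7 3; 3 7]
y = z − H·x̄ = [0]
S = H·P̄·Hᵀ + R = [29]
K = P̄·Hᵀ·S⁻¹ = [-6/29; -14/29]
x' = x̄ + K·y = [1, 1]
P' = (I − K·H)·P̄ = [167/29 3/29; 3/29 7/29]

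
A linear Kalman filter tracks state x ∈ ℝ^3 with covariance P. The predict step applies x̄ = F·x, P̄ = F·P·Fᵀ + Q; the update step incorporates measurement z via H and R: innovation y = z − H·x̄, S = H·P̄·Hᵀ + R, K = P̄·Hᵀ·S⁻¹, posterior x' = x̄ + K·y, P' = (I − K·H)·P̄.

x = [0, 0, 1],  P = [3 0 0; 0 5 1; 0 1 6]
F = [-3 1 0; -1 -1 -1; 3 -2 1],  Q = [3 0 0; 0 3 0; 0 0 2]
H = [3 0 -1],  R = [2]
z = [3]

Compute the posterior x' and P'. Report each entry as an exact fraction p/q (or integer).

x' = [141/146, -133/146, -13/146]
P' = [559/584 -81/584 1395/584; -81/584 10927/584 -269/584; 1395/584 -269/584 4503/584]

x̄ = F·x = [0, -1, 1]
P̄ = F·P·Fᵀ + Q = [35 3 -36; 3 19 -4; -36 -4 51]
y = z − H·x̄ = [4]
S = H·P̄·Hᵀ + R = [584]
K = P̄·Hᵀ·S⁻¹ = [141/584; 13/584; -159/584]
x' = x̄ + K·y = [141/146, -133/146, -13/146]
P' = (I − K·H)·P̄ = [559/584 -81/584 1395/584; -81/584 10927/584 -269/584; 1395/584 -269/584 4503/584]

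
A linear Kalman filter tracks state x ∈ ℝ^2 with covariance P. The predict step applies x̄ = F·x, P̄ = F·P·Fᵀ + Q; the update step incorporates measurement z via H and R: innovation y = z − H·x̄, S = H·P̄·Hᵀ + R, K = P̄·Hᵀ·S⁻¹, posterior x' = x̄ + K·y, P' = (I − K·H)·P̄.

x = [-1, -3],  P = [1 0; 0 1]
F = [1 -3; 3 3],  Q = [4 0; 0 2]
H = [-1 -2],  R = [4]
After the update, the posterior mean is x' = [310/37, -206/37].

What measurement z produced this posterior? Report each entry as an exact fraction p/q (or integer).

z = [2]

x̄ = F·x = [8, -12]
P̄ = F·P·Fᵀ + Q = [14 -6; -6 20]
S = H·P̄·Hᵀ + R = [74]
K = P̄·Hᵀ·S⁻¹ = [-1/37; -17/37]
x' − x̄ = [14/37, 238/37] = K·y
y = (KᵀK)⁻¹·Kᵀ·(x' − x̄) = [-14]
z = y + H·x̄ = [-14] + [16] = [2]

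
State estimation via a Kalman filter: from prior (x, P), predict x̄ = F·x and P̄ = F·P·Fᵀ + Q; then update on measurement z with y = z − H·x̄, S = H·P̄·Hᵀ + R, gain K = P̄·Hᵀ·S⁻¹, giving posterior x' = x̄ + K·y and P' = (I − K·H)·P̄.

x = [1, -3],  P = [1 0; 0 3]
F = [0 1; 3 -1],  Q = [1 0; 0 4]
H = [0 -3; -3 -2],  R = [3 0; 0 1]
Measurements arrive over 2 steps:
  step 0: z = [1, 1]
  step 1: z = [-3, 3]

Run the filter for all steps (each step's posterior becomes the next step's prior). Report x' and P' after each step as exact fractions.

step 0: x̄ = F·x = [-3, 6]
step 0: P̄ = F·P·Fᵀ + Q = [4 -3; -3 16]
step 0: y = z − H·x̄ = [19, 4]
step 0: S = H·P̄·Hᵀ + R = [147 69; 69 65]
step 0: K = P̄·Hᵀ·S⁻¹ = [333/1598 -501/1598; -511/1598 -23/1598]
step 0: x' = x̄ + K·y = [-471/1598, -213/1598]
step 0: P' = (I − K·H)·P̄ = [389/1598 -333/1598; -333/1598 511/1598]
step 1: x̄ = F·x = [-213/1598, -600/799]
step 1: P̄ = F·P·Fᵀ + Q = [2109/1598 -755/799; -755/799 6201/799]
step 1: y = z − H·x̄ = [-4197/799, 1755/1598]
step 1: S = H·P̄·Hᵀ + R = [58206/799 30411/799; 30411/799 52067/1598]
step 1: K = P̄·Hᵀ·S⁻¹ = [22789/123170 -158/565; -146871/492680 -93/2260]
step 1: x' = x̄ + K·y = [-86976/61585, 47406/61585]
step 1: P' = (I − K·H)·P̄ = [13337/61585 -22789/123170; -22789/123170 146871/492680]

step 0: x' = [-471/1598, -213/1598], P' = [389/1598 -333/1598; -333/1598 511/1598]
step 1: x' = [-86976/61585, 47406/61585], P' = [13337/61585 -22789/123170; -22789/123170 146871/492680]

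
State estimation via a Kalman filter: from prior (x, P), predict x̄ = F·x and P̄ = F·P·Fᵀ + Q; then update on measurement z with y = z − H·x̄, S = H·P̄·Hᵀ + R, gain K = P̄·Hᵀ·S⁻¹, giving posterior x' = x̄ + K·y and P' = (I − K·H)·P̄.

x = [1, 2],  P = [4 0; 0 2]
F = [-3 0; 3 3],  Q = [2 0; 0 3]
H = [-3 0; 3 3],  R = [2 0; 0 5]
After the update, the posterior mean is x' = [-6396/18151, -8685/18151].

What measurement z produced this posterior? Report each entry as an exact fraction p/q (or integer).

x̄ = F·x = [-3, 9]
P̄ = F·P·Fᵀ + Q = [38 -36; -36 57]
S = H·P̄·Hᵀ + R = [344 -18; -18 212]
K = P̄·Hᵀ·S⁻¹ = [-6015/18151 3/18151; 12015/36302 5904/18151]
x' − x̄ = [48057/18151, -172044/18151] = K·y
y = (KᵀK)⁻¹·Kᵀ·(x' − x̄) = [-8, -21]
z = y + H·x̄ = [-8, -21] + [9, 18] = [1, -3]

z = [1, -3]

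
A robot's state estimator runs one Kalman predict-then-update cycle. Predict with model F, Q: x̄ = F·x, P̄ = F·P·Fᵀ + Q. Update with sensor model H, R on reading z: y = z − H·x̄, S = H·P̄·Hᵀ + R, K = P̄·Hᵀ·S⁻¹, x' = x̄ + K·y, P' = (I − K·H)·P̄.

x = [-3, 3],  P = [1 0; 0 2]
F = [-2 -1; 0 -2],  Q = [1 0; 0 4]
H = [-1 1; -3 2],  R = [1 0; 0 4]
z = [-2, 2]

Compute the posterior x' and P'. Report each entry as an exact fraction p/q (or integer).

x̄ = F·x = [3, -6]
P̄ = F·P·Fᵀ + Q = [7 4; 4 12]
y = z − H·x̄ = [7, 23]
S = H·P̄·Hᵀ + R = [12 25; 25 67]
K = P̄·Hᵀ·S⁻¹ = [124/179 -81/179; 236/179 -56/179]
x' = x̄ + K·y = [-458/179, -710/179]
P' = (I − K·H)·P̄ = [572/179 696/179; 696/179 932/179]

x' = [-458/179, -710/179]
P' = [572/179 696/179; 696/179 932/179]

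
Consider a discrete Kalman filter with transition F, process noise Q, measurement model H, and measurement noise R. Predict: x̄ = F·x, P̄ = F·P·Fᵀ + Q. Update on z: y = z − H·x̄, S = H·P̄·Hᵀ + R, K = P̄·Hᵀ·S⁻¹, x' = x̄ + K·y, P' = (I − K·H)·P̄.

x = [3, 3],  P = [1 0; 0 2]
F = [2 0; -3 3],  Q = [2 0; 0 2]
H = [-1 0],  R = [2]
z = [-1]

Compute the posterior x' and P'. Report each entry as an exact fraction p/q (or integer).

x̄ = F·x = [6, 0]
P̄ = F·P·Fᵀ + Q = [6 -6; -6 29]
y = z − H·x̄ = [5]
S = H·P̄·Hᵀ + R = [8]
K = P̄·Hᵀ·S⁻¹ = [-3/4; 3/4]
x' = x̄ + K·y = [9/4, 15/4]
P' = (I − K·H)·P̄ = [3/2 -3/2; -3/2 49/2]

x' = [9/4, 15/4]
P' = [3/2 -3/2; -3/2 49/2]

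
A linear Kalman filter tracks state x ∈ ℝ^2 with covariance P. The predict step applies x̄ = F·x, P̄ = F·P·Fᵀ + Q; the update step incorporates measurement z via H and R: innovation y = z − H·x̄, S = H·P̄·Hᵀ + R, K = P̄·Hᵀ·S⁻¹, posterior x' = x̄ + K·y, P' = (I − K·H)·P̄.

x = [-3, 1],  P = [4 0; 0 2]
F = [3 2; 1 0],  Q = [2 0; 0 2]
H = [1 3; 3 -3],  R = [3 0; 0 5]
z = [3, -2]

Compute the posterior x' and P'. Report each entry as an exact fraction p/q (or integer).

x̄ = F·x = [-7, -3]
P̄ = F·P·Fᵀ + Q = [46 12; 12 6]
y = z − H·x̄ = [19, 10]
S = H·P̄·Hᵀ + R = [175 156; 156 257]
K = P̄·Hᵀ·S⁻¹ = [5162/20639 5058/20639; 4902/20639 -1530/20639]
x' = x̄ + K·y = [4185/20639, 15921/20639]
P' = (I − K·H)·P̄ = [10194/20639 1764/20639; 1764/20639 4314/20639]

x' = [4185/20639, 15921/20639]
P' = [10194/20639 1764/20639; 1764/20639 4314/20639]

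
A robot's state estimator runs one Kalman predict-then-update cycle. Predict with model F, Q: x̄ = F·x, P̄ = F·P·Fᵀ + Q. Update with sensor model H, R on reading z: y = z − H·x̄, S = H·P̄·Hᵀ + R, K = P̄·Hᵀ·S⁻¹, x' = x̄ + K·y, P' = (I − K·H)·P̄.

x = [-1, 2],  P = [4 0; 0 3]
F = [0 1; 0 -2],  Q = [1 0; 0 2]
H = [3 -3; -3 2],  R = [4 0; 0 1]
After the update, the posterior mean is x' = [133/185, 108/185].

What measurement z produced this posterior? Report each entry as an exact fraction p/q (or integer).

x̄ = F·x = [2, -4]
P̄ = F·P·Fᵀ + Q = [4 -6; -6 14]
S = H·P̄·Hᵀ + R = [274 -210; -210 165]
K = P̄·Hᵀ·S⁻¹ = [-3/37 -46/185; -8/37 2/555]
x' − x̄ = [-237/185, 848/185] = K·y
y = (KᵀK)⁻¹·Kᵀ·(x' − x̄) = [-21, 12]
z = y + H·x̄ = [-21, 12] + [18, -14] = [-3, -2]

z = [-3, -2]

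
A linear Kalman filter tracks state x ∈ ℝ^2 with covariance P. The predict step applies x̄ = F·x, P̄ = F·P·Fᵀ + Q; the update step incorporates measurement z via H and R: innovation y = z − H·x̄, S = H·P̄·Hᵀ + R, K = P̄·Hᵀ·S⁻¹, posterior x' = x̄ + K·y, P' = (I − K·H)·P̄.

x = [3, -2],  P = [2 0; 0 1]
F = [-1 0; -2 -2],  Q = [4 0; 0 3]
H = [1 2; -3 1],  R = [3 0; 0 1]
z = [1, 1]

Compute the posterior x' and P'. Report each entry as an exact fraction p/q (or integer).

x̄ = F·x = [-3, -2]
P̄ = F·P·Fᵀ + Q = [6 4; 4 15]
y = z − H·x̄ = [8, -6]
S = H·P̄·Hᵀ + R = [85 -8; -8 46]
K = P̄·Hᵀ·S⁻¹ = [266/1923 -539/1923; 794/1923 527/3846]
x' = x̄ + K·y = [-407/1923, 925/1923]
P' = (I − K·H)·P̄ = [268/1923 265/1923; 265/1923 2117/3846]

x' = [-407/1923, 925/1923]
P' = [268/1923 265/1923; 265/1923 2117/3846]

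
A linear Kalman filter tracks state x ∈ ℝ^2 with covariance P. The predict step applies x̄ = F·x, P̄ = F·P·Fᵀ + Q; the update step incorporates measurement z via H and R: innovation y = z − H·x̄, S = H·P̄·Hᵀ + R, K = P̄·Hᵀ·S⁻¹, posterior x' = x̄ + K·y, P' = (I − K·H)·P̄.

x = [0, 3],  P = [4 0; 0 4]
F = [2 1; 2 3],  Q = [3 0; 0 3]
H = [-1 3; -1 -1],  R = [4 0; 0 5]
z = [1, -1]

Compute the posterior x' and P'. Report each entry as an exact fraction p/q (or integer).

x̄ = F·x = [3, 9]
P̄ = F·P·Fᵀ + Q = [23 28; 28 55]
y = z − H·x̄ = [-23, 11]
S = H·P̄·Hᵀ + R = [354 -198; -198 139]
K = P̄·Hᵀ·S⁻¹ = [-1619/10002 -996/1667; 2609/10002 -376/1667]
x' = x̄ + K·y = [1507/10002, 5195/10002]
P' = (I − K·H)·P̄ = [24029/10002 5851/10002; 5851/10002 5429/10002]

x' = [1507/10002, 5195/10002]
P' = [24029/10002 5851/10002; 5851/10002 5429/10002]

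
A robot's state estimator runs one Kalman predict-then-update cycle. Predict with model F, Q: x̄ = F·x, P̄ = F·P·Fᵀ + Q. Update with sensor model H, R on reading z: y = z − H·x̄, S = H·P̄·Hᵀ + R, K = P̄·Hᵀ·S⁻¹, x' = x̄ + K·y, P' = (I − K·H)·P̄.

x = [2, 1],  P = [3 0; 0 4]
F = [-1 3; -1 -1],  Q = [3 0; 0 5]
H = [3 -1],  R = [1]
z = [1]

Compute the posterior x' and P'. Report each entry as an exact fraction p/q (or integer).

x̄ = F·x = [1, -3]
P̄ = F·P·Fᵀ + Q = [42 -9; -9 12]
y = z − H·x̄ = [-5]
S = H·P̄·Hᵀ + R = [445]
K = P̄·Hᵀ·S⁻¹ = [27/89; -39/445]
x' = x̄ + K·y = [-46/89, -228/89]
P' = (I − K·H)·P̄ = [93/89 252/89; 252/89 3819/445]

x' = [-46/89, -228/89]
P' = [93/89 252/89; 252/89 3819/445]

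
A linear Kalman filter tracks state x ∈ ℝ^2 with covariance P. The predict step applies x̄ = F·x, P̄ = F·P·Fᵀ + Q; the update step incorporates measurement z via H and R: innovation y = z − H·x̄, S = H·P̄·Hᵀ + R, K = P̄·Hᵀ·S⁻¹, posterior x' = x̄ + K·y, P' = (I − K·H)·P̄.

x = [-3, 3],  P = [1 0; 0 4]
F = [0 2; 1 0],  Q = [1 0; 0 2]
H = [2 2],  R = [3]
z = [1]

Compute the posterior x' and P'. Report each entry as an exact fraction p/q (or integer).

x' = [328/83, -279/83]
P' = [255/83 -204/83; -204/83 213/83]

x̄ = F·x = [6, -3]
P̄ = F·P·Fᵀ + Q = [17 0; 0 3]
y = z − H·x̄ = [-5]
S = H·P̄·Hᵀ + R = [83]
K = P̄·Hᵀ·S⁻¹ = [34/83; 6/83]
x' = x̄ + K·y = [328/83, -279/83]
P' = (I − K·H)·P̄ = [255/83 -204/83; -204/83 213/83]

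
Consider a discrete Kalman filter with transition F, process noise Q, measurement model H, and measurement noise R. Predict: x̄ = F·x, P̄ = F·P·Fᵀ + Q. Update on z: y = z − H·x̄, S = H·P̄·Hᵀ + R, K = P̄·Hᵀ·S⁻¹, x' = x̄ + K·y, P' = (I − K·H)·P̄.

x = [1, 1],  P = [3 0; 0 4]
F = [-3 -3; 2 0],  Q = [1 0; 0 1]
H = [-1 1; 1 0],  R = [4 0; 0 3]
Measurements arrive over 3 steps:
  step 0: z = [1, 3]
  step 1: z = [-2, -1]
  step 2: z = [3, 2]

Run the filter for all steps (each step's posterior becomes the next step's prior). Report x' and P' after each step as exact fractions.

step 0: x̄ = F·x = [-6, 2]
step 0: P̄ = F·P·Fᵀ + Q = [64 -18; -18 13]
step 0: y = z − H·x̄ = [-7, 9]
step 0: S = H·P̄·Hᵀ + R = [117 -82; -82 67]
step 0: K = P̄·Hᵀ·S⁻¹ = [-246/1115 764/1115; 601/1115 436/1115]
step 0: x' = x̄ + K·y = [1908/1115, 1947/1115]
step 0: P' = (I − K·H)·P̄ = [2292/1115 1308/1115; 1308/1115 3712/1115]
step 1: x̄ = F·x = [-2313/223, 3816/1115]
step 1: P̄ = F·P·Fᵀ + Q = [15739/223 -4320/223; -4320/223 10283/1115]
step 1: y = z − H·x̄ = [-17611/1115, 2090/223]
step 1: S = H·P̄·Hᵀ + R = [136638/1115 -20059/223; -20059/223 16408/223]
step 1: K = P̄·Hᵀ·S⁻¹ = [-300885/1032013 622099/1032013; 402968/1032013 220919/1032013]
step 1: x' = x̄ + K·y = [-121444/1032013, -762246/1032013]
step 1: P' = (I − K·H)·P̄ = [1866297/1032013 662757/1032013; 662757/1032013 2274629/1032013]
step 2: x̄ = F·x = [2651070/1032013, -242888/1032013]
step 2: P̄ = F·P·Fᵀ + Q = [50229973/1032013 -15174324/1032013; -15174324/1032013 8497201/1032013]
step 2: y = z − H·x̄ = [5989997/1032013, -587044/1032013]
step 2: S = H·P̄·Hᵀ + R = [93203874/1032013 -65404297/1032013; -65404297/1032013 53326012/1032013]
step 2: K = P̄·Hᵀ·S⁻¹ = [-196212891/670988483 391376861/670988483; 261471544/670988483 129759673/670988483]
step 2: x' = x̄ + K·y = [362173123/670988483, 1285898604/670988483]
step 2: P' = (I − K·H)·P̄ = [1174130583/670988483 389279019/670988483; 389279019/670988483 1435165195/670988483]

step 0: x' = [1908/1115, 1947/1115], P' = [2292/1115 1308/1115; 1308/1115 3712/1115]
step 1: x' = [-121444/1032013, -762246/1032013], P' = [1866297/1032013 662757/1032013; 662757/1032013 2274629/1032013]
step 2: x' = [362173123/670988483, 1285898604/670988483], P' = [1174130583/670988483 389279019/670988483; 389279019/670988483 1435165195/670988483]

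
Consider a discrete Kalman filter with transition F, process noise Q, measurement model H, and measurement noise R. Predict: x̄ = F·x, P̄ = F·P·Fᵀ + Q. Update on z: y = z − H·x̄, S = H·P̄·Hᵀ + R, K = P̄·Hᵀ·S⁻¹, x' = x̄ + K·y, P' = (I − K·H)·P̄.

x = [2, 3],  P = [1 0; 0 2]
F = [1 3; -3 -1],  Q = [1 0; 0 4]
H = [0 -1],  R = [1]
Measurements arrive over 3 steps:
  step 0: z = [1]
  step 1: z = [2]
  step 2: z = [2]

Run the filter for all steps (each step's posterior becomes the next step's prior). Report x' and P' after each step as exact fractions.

step 0: x̄ = F·x = [11, -9]
step 0: P̄ = F·P·Fᵀ + Q = [20 -9; -9 15]
step 0: y = z − H·x̄ = [-8]
step 0: S = H·P̄·Hᵀ + R = [16]
step 0: K = P̄·Hᵀ·S⁻¹ = [9/16; -15/16]
step 0: x' = x̄ + K·y = [13/2, -3/2]
step 0: P' = (I − K·H)·P̄ = [239/16 -9/16; -9/16 15/16]
step 1: x̄ = F·x = [2, -18]
step 1: P̄ = F·P·Fᵀ + Q = [21 -42; -42 136]
step 1: y = z − H·x̄ = [-16]
step 1: S = H·P̄·Hᵀ + R = [137]
step 1: K = P̄·Hᵀ·S⁻¹ = [42/137; -136/137]
step 1: x' = x̄ + K·y = [-398/137, -290/137]
step 1: P' = (I − K·H)·P̄ = [1113/137 -42/137; -42/137 136/137]
step 2: x̄ = F·x = [-1268/137, 1484/137]
step 2: P̄ = F·P·Fᵀ + Q = [2222/137 -3327/137; -3327/137 10449/137]
step 2: y = z − H·x̄ = [1758/137]
step 2: S = H·P̄·Hᵀ + R = [10586/137]
step 2: K = P̄·Hᵀ·S⁻¹ = [3327/10586; -10449/10586]
step 2: x' = x̄ + K·y = [-27643/5293, -9707/5293]
step 2: P' = (I − K·H)·P̄ = [90899/10586 -3327/10586; -3327/10586 10449/10586]

step 0: x' = [13/2, -3/2], P' = [239/16 -9/16; -9/16 15/16]
step 1: x' = [-398/137, -290/137], P' = [1113/137 -42/137; -42/137 136/137]
step 2: x' = [-27643/5293, -9707/5293], P' = [90899/10586 -3327/10586; -3327/10586 10449/10586]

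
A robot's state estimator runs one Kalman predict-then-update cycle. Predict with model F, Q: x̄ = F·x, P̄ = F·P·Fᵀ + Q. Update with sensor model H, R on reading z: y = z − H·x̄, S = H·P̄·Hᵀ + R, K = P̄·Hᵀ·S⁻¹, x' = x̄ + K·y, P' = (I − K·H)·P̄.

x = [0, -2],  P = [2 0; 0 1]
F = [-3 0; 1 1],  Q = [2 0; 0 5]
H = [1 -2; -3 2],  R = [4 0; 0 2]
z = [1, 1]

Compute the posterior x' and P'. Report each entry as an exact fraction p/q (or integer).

x̄ = F·x = [0, -2]
P̄ = F·P·Fᵀ + Q = [20 -6; -6 8]
y = z − H·x̄ = [-3, 5]
S = H·P̄·Hᵀ + R = [80 -140; -140 286]
K = P̄·Hᵀ·S⁻¹ = [-58/205 -16/41; -383/820 -9/82]
x' = x̄ + K·y = [-226/205, -941/820]
P' = (I − K·H)·P̄ = [196/205 214/205; 214/205 597/410]

x' = [-226/205, -941/820]
P' = [196/205 214/205; 214/205 597/410]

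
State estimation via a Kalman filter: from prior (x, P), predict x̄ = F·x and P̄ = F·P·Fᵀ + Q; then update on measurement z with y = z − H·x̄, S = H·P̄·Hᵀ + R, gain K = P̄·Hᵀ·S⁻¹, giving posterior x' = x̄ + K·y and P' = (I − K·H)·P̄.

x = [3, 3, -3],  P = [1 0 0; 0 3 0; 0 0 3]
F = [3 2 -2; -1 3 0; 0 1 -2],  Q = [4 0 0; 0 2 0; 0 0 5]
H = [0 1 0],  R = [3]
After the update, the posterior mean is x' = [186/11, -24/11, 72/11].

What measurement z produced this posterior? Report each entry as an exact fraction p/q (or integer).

x̄ = F·x = [21, 6, 9]
P̄ = F·P·Fᵀ + Q = [37 15 18; 15 30 9; 18 9 20]
S = H·P̄·Hᵀ + R = [33]
K = P̄·Hᵀ·S⁻¹ = [5/11; 10/11; 3/11]
x' − x̄ = [-45/11, -90/11, -27/11] = K·y
y = (KᵀK)⁻¹·Kᵀ·(x' − x̄) = [-9]
z = y + H·x̄ = [-9] + [6] = [-3]

z = [-3]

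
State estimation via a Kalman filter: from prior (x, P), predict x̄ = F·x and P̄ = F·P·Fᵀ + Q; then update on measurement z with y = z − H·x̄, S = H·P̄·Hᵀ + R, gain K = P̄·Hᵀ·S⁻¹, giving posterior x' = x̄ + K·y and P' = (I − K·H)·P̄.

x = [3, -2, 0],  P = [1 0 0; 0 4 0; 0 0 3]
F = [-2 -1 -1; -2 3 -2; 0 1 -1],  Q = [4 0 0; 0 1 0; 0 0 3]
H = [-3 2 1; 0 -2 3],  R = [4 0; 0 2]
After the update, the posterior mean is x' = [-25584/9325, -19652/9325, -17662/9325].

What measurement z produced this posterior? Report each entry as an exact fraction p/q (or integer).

z = [2, -2]

x̄ = F·x = [-4, -12, -2]
P̄ = F·P·Fᵀ + Q = [15 -2 -1; -2 53 18; -1 18 10]
S = H·P̄·Hᵀ + R = [463 -113; -113 88]
K = P̄·Hᵀ·S⁻¹ = [-1429/9325 -1729/9325; 5564/27975 -9386/27975; 3634/27975 2759/27975]
x' − x̄ = [11716/9325, 92248/9325, 988/9325] = K·y
y = (KᵀK)⁻¹·Kᵀ·(x' − x̄) = [16, -20]
z = y + H·x̄ = [16, -20] + [-14, 18] = [2, -2]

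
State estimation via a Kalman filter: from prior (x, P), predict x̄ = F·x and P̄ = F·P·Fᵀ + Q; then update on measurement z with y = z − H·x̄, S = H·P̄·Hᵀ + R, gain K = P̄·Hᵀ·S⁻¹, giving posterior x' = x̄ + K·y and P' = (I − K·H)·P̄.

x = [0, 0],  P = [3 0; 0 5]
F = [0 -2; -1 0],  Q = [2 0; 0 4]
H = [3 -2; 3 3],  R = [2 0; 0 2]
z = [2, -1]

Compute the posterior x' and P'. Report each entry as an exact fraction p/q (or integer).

x̄ = F·x = [0, 0]
P̄ = F·P·Fᵀ + Q = [22 0; 0 7]
y = z − H·x̄ = [2, -1]
S = H·P̄·Hᵀ + R = [228 156; 156 263]
K = P̄·Hᵀ·S⁻¹ = [1177/5938 396/2969; -3479/17814 581/2969]
x' = x̄ + K·y = [781/2969, -5222/8907]
P' = (I − K·H)·P̄ = [341/2969 -77/2969; -77/2969 1393/8907]

x' = [781/2969, -5222/8907]
P' = [341/2969 -77/2969; -77/2969 1393/8907]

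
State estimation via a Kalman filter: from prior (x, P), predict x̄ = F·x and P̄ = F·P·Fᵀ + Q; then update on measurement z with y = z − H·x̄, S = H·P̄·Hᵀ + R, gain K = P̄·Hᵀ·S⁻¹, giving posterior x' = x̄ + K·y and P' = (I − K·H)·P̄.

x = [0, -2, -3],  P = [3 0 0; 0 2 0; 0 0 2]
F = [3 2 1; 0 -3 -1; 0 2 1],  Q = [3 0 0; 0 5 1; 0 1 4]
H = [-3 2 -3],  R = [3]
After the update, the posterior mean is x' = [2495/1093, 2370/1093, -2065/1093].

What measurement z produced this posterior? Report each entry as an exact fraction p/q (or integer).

x̄ = F·x = [-7, 9, -7]
P̄ = F·P·Fᵀ + Q = [40 -14 10; -14 25 -13; 10 -13 14]
S = H·P̄·Hᵀ + R = [1093]
K = P̄·Hᵀ·S⁻¹ = [-178/1093; 131/1093; -98/1093]
x' − x̄ = [10146/1093, -7467/1093, 5586/1093] = K·y
y = (KᵀK)⁻¹·Kᵀ·(x' − x̄) = [-57]
z = y + H·x̄ = [-57] + [60] = [3]

z = [3]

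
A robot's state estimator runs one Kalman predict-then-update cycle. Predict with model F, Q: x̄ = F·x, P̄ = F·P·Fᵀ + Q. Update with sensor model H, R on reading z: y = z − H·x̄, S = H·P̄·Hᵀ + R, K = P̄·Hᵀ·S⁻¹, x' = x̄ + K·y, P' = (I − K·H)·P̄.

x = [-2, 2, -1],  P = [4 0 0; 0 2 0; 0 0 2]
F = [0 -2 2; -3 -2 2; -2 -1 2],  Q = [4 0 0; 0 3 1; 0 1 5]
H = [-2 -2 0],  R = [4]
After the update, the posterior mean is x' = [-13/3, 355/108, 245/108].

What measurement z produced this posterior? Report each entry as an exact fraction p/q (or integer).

z = [2]

x̄ = F·x = [-6, 0, 0]
P̄ = F·P·Fᵀ + Q = [20 16 12; 16 55 37; 12 37 31]
S = H·P̄·Hᵀ + R = [432]
K = P̄·Hᵀ·S⁻¹ = [-1/6; -71/216; -49/216]
x' − x̄ = [5/3, 355/108, 245/108] = K·y
y = (KᵀK)⁻¹·Kᵀ·(x' − x̄) = [-10]
z = y + H·x̄ = [-10] + [12] = [2]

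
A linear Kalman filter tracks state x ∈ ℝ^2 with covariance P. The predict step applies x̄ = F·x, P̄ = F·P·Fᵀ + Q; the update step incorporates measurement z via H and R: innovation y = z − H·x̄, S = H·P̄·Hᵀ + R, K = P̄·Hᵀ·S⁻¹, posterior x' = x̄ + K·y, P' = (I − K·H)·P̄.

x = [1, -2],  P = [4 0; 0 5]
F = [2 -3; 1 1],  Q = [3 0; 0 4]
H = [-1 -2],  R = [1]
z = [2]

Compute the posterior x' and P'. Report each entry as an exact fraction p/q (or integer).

x' = [312/89, -241/89]
P' = [3196/89 -1573/89; -1573/89 796/89]

x̄ = F·x = [8, -1]
P̄ = F·P·Fᵀ + Q = [64 -7; -7 13]
y = z − H·x̄ = [8]
S = H·P̄·Hᵀ + R = [89]
K = P̄·Hᵀ·S⁻¹ = [-50/89; -19/89]
x' = x̄ + K·y = [312/89, -241/89]
P' = (I − K·H)·P̄ = [3196/89 -1573/89; -1573/89 796/89]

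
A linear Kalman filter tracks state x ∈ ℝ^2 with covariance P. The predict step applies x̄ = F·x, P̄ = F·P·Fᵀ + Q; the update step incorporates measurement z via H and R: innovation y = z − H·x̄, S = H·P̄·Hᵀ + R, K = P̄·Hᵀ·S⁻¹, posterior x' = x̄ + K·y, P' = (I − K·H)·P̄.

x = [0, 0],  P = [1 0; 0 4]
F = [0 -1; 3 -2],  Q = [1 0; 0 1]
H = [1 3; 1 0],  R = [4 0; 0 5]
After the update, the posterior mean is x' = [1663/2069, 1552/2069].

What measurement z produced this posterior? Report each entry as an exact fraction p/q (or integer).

z = [3, 2]

x̄ = F·x = [0, 0]
P̄ = F·P·Fᵀ + Q = [5 8; 8 26]
S = H·P̄·Hᵀ + R = [291 29; 29 10]
K = P̄·Hᵀ·S⁻¹ = [145/2069 614/2069; 628/2069 -166/2069]
x' − x̄ = [1663/2069, 1552/2069] = K·y
y = (KᵀK)⁻¹·Kᵀ·(x' − x̄) = [3, 2]
z = y + H·x̄ = [3, 2] + [0, 0] = [3, 2]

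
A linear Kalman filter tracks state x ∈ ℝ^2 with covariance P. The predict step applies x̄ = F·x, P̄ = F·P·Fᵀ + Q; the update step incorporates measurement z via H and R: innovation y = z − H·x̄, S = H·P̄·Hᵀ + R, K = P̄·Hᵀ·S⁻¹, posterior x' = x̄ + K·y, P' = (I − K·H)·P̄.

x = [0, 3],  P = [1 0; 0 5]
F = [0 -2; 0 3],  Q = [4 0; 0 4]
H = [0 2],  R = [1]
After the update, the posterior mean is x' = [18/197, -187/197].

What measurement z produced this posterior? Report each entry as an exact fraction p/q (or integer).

x̄ = F·x = [-6, 9]
P̄ = F·P·Fᵀ + Q = [24 -30; -30 49]
S = H·P̄·Hᵀ + R = [197]
K = P̄·Hᵀ·S⁻¹ = [-60/197; 98/197]
x' − x̄ = [1200/197, -1960/197] = K·y
y = (KᵀK)⁻¹·Kᵀ·(x' − x̄) = [-20]
z = y + H·x̄ = [-20] + [18] = [-2]

z = [-2]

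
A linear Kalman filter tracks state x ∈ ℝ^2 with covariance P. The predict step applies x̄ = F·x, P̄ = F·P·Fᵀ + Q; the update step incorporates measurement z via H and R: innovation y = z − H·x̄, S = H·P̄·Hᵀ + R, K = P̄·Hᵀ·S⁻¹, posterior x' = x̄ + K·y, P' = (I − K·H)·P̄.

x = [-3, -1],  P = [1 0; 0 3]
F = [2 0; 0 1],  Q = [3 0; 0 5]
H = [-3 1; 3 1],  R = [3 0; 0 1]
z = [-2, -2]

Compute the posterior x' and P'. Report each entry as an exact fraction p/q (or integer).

x' = [-36/329, -4063/2303]
P' = [5/47 -48/329; -48/329 2040/2303]

x̄ = F·x = [-6, -1]
P̄ = F·P·Fᵀ + Q = [7 0; 0 8]
y = z − H·x̄ = [-19, 17]
S = H·P̄·Hᵀ + R = [74 -55; -55 72]
K = P̄·Hᵀ·S⁻¹ = [-51/329 57/329; 1016/2303 1032/2303]
x' = x̄ + K·y = [-36/329, -4063/2303]
P' = (I − K·H)·P̄ = [5/47 -48/329; -48/329 2040/2303]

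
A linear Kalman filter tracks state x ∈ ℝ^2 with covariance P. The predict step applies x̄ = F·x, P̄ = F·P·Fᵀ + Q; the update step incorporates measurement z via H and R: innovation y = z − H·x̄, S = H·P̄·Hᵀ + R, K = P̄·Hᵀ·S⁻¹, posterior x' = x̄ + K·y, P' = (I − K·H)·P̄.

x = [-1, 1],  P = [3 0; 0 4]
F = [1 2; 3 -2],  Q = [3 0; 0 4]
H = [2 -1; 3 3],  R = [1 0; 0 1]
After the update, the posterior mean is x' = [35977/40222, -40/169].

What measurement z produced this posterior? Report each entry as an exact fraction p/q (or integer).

x̄ = F·x = [1, -5]
P̄ = F·P·Fᵀ + Q = [22 -7; -7 47]
S = H·P̄·Hᵀ + R = [164 -30; -30 496]
K = P̄·Hᵀ·S⁻¹ = [13323/40222 4455/40222; -56/169 75/338]
x' − x̄ = [-4245/40222, 805/169] = K·y
y = (KᵀK)⁻¹·Kᵀ·(x' − x̄) = [-5, 14]
z = y + H·x̄ = [-5, 14] + [7, -12] = [2, 2]

z = [2, 2]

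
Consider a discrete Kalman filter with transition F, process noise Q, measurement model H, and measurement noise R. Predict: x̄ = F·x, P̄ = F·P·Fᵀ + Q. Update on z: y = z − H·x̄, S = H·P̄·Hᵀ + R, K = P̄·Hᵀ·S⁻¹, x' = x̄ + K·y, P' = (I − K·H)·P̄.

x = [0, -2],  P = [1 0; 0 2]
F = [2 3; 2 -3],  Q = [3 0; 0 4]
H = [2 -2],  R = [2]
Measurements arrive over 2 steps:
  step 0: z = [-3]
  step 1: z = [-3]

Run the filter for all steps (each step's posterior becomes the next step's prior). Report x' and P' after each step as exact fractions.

step 0: x' = [-45/53, 38/53], P' = [311/53 298/53; 298/53 934/159]
step 1: x' = [-10873/2579, -21116/7737], P' = [12937/2579 35698/7737; 35698/7737 109334/23211]

step 0: x̄ = F·x = [-6, 6]
step 0: P̄ = F·P·Fᵀ + Q = [25 -14; -14 26]
step 0: y = z − H·x̄ = [21]
step 0: S = H·P̄·Hᵀ + R = [318]
step 0: K = P̄·Hᵀ·S⁻¹ = [13/53; -40/159]
step 0: x' = x̄ + K·y = [-45/53, 38/53]
step 0: P' = (I − K·H)·P̄ = [311/53 298/53; 298/53 934/159]
step 1: x̄ = F·x = [24/53, -204/53]
step 1: P̄ = F·P·Fᵀ + Q = [7781/53 -1558/53; -1558/53 682/53]
step 1: y = z − H·x̄ = [-615/53]
step 1: S = H·P̄·Hᵀ + R = [46422/53]
step 1: K = P̄·Hᵀ·S⁻¹ = [3113/7737; -2240/23211]
step 1: x' = x̄ + K·y = [-10873/2579, -21116/7737]
step 1: P' = (I − K·H)·P̄ = [12937/2579 35698/7737; 35698/7737 109334/23211]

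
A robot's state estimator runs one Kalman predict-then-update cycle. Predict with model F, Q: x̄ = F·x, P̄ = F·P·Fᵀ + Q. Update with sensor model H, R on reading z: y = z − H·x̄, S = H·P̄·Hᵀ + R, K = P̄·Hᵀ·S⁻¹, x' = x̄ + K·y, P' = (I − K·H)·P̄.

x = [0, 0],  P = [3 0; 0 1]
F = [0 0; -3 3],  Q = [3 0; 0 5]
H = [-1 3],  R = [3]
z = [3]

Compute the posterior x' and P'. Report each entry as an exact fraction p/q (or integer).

x' = [-3/125, 123/125]
P' = [372/125 123/125; 123/125 82/125]

x̄ = F·x = [0, 0]
P̄ = F·P·Fᵀ + Q = [3 0; 0 41]
y = z − H·x̄ = [3]
S = H·P̄·Hᵀ + R = [375]
K = P̄·Hᵀ·S⁻¹ = [-1/125; 41/125]
x' = x̄ + K·y = [-3/125, 123/125]
P' = (I − K·H)·P̄ = [372/125 123/125; 123/125 82/125]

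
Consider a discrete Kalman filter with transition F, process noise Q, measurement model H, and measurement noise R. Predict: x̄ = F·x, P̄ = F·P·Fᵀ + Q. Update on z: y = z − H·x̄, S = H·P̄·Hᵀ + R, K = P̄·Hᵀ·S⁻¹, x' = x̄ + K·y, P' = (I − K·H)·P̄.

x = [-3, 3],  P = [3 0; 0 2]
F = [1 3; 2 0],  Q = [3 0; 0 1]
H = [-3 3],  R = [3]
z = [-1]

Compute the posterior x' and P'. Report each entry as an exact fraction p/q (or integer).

x' = [-87/38, -211/76]
P' = [213/19 417/38; 417/38 841/76]

x̄ = F·x = [6, -6]
P̄ = F·P·Fᵀ + Q = [24 6; 6 13]
y = z − H·x̄ = [35]
S = H·P̄·Hᵀ + R = [228]
K = P̄·Hᵀ·S⁻¹ = [-9/38; 7/76]
x' = x̄ + K·y = [-87/38, -211/76]
P' = (I − K·H)·P̄ = [213/19 417/38; 417/38 841/76]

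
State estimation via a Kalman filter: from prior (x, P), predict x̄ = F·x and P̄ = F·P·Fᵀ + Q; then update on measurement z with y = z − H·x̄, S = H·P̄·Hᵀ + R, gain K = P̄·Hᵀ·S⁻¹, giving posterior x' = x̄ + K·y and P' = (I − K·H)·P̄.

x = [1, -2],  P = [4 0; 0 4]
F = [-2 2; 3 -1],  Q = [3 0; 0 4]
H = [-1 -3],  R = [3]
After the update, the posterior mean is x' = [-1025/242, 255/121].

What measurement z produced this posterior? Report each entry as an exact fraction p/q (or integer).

z = [-2]

x̄ = F·x = [-6, 5]
P̄ = F·P·Fᵀ + Q = [35 -32; -32 44]
S = H·P̄·Hᵀ + R = [242]
K = P̄·Hᵀ·S⁻¹ = [61/242; -50/121]
x' − x̄ = [427/242, -350/121] = K·y
y = (KᵀK)⁻¹·Kᵀ·(x' − x̄) = [7]
z = y + H·x̄ = [7] + [-9] = [-2]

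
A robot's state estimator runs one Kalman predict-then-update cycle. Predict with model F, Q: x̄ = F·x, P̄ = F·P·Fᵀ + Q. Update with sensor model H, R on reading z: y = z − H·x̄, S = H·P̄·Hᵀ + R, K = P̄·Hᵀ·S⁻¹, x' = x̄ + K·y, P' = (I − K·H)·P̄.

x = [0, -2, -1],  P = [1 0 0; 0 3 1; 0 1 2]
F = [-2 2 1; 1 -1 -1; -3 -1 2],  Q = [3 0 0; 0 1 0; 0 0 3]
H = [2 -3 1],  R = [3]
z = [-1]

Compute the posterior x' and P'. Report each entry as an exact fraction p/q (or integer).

x̄ = F·x = [-5, 3, 0]
P̄ = F·P·Fᵀ + Q = [25 -13 7; -13 9 -5; 7 -5 19]
y = z − H·x̄ = [18]
S = H·P̄·Hᵀ + R = [417]
K = P̄·Hᵀ·S⁻¹ = [32/139; -58/417; 16/139]
x' = x̄ + K·y = [-119/139, 69/139, 288/139]
P' = (I − K·H)·P̄ = [403/139 49/139 -563/139; 49/139 389/417 233/139; -563/139 233/139 1873/139]

x' = [-119/139, 69/139, 288/139]
P' = [403/139 49/139 -563/139; 49/139 389/417 233/139; -563/139 233/139 1873/139]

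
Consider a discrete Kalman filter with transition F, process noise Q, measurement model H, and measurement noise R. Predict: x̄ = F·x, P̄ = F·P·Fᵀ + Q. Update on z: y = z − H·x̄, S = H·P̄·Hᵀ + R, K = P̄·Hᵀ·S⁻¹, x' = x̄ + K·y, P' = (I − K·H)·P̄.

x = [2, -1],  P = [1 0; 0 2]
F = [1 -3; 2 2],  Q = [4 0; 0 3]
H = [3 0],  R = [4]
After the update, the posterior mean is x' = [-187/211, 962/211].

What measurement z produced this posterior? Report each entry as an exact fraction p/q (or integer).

x̄ = F·x = [5, 2]
P̄ = F·P·Fᵀ + Q = [23 -10; -10 15]
S = H·P̄·Hᵀ + R = [211]
K = P̄·Hᵀ·S⁻¹ = [69/211; -30/211]
x' − x̄ = [-1242/211, 540/211] = K·y
y = (KᵀK)⁻¹·Kᵀ·(x' − x̄) = [-18]
z = y + H·x̄ = [-18] + [15] = [-3]

z = [-3]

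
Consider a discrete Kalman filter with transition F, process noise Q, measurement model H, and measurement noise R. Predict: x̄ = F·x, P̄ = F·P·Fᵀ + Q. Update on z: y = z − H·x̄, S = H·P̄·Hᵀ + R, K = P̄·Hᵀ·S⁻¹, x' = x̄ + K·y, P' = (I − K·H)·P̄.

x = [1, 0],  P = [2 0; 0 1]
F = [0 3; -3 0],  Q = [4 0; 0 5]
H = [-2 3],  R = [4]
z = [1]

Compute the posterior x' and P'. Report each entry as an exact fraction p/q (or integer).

x' = [-260/263, -99/263]
P' = [2743/263 1794/263; 1794/263 1288/263]

x̄ = F·x = [0, -3]
P̄ = F·P·Fᵀ + Q = [13 0; 0 23]
y = z − H·x̄ = [10]
S = H·P̄·Hᵀ + R = [263]
K = P̄·Hᵀ·S⁻¹ = [-26/263; 69/263]
x' = x̄ + K·y = [-260/263, -99/263]
P' = (I − K·H)·P̄ = [2743/263 1794/263; 1794/263 1288/263]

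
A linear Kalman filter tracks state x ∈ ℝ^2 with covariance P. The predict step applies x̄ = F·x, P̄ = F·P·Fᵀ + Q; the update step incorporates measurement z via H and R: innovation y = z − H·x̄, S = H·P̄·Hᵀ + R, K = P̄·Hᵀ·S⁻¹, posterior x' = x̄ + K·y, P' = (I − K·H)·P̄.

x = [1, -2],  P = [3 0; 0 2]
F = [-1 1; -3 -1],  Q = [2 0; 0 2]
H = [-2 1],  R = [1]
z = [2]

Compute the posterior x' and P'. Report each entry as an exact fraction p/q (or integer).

x̄ = F·x = [-3, -1]
P̄ = F·P·Fᵀ + Q = [7 7; 7 31]
y = z − H·x̄ = [-3]
S = H·P̄·Hᵀ + R = [32]
K = P̄·Hᵀ·S⁻¹ = [-7/32; 17/32]
x' = x̄ + K·y = [-75/32, -83/32]
P' = (I − K·H)·P̄ = [175/32 343/32; 343/32 703/32]

x' = [-75/32, -83/32]
P' = [175/32 343/32; 343/32 703/32]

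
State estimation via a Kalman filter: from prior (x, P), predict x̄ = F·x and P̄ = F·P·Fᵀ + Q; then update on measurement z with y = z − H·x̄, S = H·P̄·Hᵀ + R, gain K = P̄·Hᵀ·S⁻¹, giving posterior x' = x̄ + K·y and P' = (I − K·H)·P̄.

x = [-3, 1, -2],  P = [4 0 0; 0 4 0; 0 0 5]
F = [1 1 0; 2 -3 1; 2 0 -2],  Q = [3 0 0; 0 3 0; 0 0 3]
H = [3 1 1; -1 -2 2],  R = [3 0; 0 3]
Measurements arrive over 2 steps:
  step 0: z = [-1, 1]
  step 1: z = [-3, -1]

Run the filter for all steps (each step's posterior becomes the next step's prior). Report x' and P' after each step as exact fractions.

step 0: x' = [-1436/74369, -64825/74369, -703/2399], P' = [341406/74369 -582402/74369 -13119/2399; -582402/74369 1061748/74369 23682/2399; -13119/2399 23682/2399 17811/2399]
step 1: x' = [-5922413/8321802, 1020349/74896218, -32291174/37448109], P' = [29051829/5547868 -51313111/5547868 -9156242/1386967; -51313111/5547868 862000877/49930812 152571913/12482703; -9156242/1386967 152571913/12482703 115177886/12482703]

step 0: x̄ = F·x = [-2, -11, -2]
step 0: P̄ = F·P·Fᵀ + Q = [11 -4 8; -4 60 6; 8 6 39]
step 0: y = z − H·x̄ = [18, -19]
step 0: S = H·P̄·Hᵀ + R = [237 -7; -7 314]
step 0: K = P̄·Hᵀ·S⁻¹ = [11709/74369 3340/74369; 16228/74369 -24270/74369; 712/2399 459/2399]
step 0: x' = x̄ + K·y = [-1436/74369, -64825/74369, -703/2399]
step 0: P' = (I − K·H)·P̄ = [341406/74369 -582402/74369 -13119/2399; -582402/74369 1061748/74369 23682/2399; -13119/2399 23682/2399 17811/2399]
step 1: x̄ = F·x = [-66261/74369, 169810/74369, 40714/74369]
step 1: P̄ = F·P·Fᵀ + Q = [461457/74369 -1592577/74369 -1136898/74369; -1592577/74369 12653820/74369 8973984/74369; -1136898/74369 8973984/74369 7050807/74369]
step 1: y = z − H·x̄ = [-234848/74369, 117562/74369]
step 1: S = H·P̄·Hᵀ + R = [25651965/74369 -7126848/74369; -7126848/74369 5888484/74369]
step 1: K = P̄·Hᵀ·S⁻¹ = [-65216/1386967 324457/16643604; 7236211/12482703 -41608451/149792436; 6843755/12482703 7618124/37448109]
step 1: x' = x̄ + K·y = [-5922413/8321802, 1020349/74896218, -32291174/37448109]
step 1: P' = (I − K·H)·P̄ = [29051829/5547868 -51313111/5547868 -9156242/1386967; -51313111/5547868 862000877/49930812 152571913/12482703; -9156242/1386967 152571913/12482703 115177886/12482703]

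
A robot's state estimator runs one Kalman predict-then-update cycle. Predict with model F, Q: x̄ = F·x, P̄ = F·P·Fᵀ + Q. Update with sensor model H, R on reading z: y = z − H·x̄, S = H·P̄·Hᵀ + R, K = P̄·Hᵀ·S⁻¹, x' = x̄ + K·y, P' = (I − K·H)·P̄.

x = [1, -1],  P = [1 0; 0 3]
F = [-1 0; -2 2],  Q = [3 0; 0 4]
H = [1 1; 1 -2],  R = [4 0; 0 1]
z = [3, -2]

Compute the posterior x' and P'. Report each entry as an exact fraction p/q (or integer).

x̄ = F·x = [-1, -4]
P̄ = F·P·Fᵀ + Q = [4 2; 2 20]
y = z − H·x̄ = [8, -9]
S = H·P̄·Hᵀ + R = [32 -38; -38 77]
K = P̄·Hᵀ·S⁻¹ = [77/170 19/85; 25/102 -19/51]
x' = x̄ + K·y = [52/85, 67/51]
P' = (I − K·H)·P̄ = [109/85 9/17; 9/17 23/51]

x' = [52/85, 67/51]
P' = [109/85 9/17; 9/17 23/51]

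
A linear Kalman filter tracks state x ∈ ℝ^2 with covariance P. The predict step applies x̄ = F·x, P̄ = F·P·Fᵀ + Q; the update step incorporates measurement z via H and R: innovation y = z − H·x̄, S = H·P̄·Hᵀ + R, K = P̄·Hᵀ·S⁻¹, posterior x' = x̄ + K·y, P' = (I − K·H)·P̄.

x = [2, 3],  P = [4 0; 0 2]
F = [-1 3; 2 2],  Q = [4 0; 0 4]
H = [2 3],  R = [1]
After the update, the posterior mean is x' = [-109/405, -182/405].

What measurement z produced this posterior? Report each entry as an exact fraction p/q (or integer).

x̄ = F·x = [7, 10]
P̄ = F·P·Fᵀ + Q = [26 4; 4 28]
S = H·P̄·Hᵀ + R = [405]
K = P̄·Hᵀ·S⁻¹ = [64/405; 92/405]
x' − x̄ = [-2944/405, -4232/405] = K·y
y = (KᵀK)⁻¹·Kᵀ·(x' − x̄) = [-46]
z = y + H·x̄ = [-46] + [44] = [-2]

z = [-2]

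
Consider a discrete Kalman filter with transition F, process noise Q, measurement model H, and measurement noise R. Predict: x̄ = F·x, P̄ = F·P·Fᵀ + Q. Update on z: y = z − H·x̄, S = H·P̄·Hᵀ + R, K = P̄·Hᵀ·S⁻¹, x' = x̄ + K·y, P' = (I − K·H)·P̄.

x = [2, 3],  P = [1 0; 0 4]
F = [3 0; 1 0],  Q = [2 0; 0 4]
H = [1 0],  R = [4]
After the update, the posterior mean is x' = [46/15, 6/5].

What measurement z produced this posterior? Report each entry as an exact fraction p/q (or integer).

x̄ = F·x = [6, 2]
P̄ = F·P·Fᵀ + Q = [11 3; 3 5]
S = H·P̄·Hᵀ + R = [15]
K = P̄·Hᵀ·S⁻¹ = [11/15; 1/5]
x' − x̄ = [-44/15, -4/5] = K·y
y = (KᵀK)⁻¹·Kᵀ·(x' − x̄) = [-4]
z = y + H·x̄ = [-4] + [6] = [2]

z = [2]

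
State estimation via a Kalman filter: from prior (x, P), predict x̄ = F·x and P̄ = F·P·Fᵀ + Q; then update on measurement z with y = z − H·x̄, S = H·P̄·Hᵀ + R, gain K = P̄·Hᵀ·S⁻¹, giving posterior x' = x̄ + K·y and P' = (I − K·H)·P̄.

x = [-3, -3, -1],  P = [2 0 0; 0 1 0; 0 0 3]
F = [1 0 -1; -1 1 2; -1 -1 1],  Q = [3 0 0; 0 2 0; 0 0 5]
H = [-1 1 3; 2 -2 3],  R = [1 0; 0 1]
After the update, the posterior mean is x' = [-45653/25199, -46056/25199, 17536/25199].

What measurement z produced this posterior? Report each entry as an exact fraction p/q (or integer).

x̄ = F·x = [-2, -2, 5]
P̄ = F·P·Fᵀ + Q = [8 -8 -5; -8 17 7; -5 7 11]
S = H·P̄·Hᵀ + R = [213 -19; -19 120]
K = P̄·Hᵀ·S⁻¹ = [-3397/25199 3032/25199; 4969/25199 -5303/25199; 5571/25199 2772/25199]
x' − x̄ = [4745/25199, 4342/25199, -108459/25199] = K·y
y = (KᵀK)⁻¹·Kᵀ·(x' − x̄) = [-13, -13]
z = y + H·x̄ = [-13, -13] + [15, 15] = [2, 2]

z = [2, 2]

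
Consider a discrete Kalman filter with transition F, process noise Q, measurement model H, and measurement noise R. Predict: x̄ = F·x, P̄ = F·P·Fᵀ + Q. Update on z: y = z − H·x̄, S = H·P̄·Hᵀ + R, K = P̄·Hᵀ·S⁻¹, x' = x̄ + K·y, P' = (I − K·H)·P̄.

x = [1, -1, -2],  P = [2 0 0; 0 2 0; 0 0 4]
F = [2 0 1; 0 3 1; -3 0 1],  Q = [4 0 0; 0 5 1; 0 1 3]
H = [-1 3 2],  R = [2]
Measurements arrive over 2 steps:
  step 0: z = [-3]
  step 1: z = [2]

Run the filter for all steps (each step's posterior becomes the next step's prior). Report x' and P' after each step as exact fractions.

step 0: x̄ = F·x = [0, -5, -5]
step 0: P̄ = F·P·Fᵀ + Q = [16 4 -8; 4 27 5; -8 5 25]
step 0: y = z − H·x̄ = [22]
step 0: S = H·P̄·Hᵀ + R = [429]
step 0: K = P̄·Hᵀ·S⁻¹ = [-20/429; 29/143; 73/429]
step 0: x' = x̄ + K·y = [-40/39, -7/13, -49/39]
step 0: P' = (I − K·H)·P̄ = [6464/429 1152/143 -1972/429; 1152/143 1338/143 -1402/143; -1972/429 -1402/143 5396/429]
step 1: x̄ = F·x = [-43/13, -112/39, 71/39]
step 1: P̄ = F·P·Fᵀ + Q = [760/13 290/13 -952/13; 290/13 18431/429 -31981/429; -952/13 -31981/429 76691/429]
step 1: y = z − H·x̄ = [11/3]
step 1: S = H·P̄·Hᵀ + R = [14081/33]
step 1: K = P̄·Hᵀ·S⁻¹ = [-4554/14081; -1403/14081; 6835/14081]
step 1: x' = x̄ + K·y = [-822557/183053, -592567/183053, 659052/183053]
step 1: P' = (I − K·H)·P̄ = [2531684/183053 1566508/183053 -1143122/183053; 1566508/183053 7089018/183053 -9868512/183053; -1143122/183053 -9868512/183053 14320062/183053]

step 0: x' = [-40/39, -7/13, -49/39], P' = [6464/429 1152/143 -1972/429; 1152/143 1338/143 -1402/143; -1972/429 -1402/143 5396/429]
step 1: x' = [-822557/183053, -592567/183053, 659052/183053], P' = [2531684/183053 1566508/183053 -1143122/183053; 1566508/183053 7089018/183053 -9868512/183053; -1143122/183053 -9868512/183053 14320062/183053]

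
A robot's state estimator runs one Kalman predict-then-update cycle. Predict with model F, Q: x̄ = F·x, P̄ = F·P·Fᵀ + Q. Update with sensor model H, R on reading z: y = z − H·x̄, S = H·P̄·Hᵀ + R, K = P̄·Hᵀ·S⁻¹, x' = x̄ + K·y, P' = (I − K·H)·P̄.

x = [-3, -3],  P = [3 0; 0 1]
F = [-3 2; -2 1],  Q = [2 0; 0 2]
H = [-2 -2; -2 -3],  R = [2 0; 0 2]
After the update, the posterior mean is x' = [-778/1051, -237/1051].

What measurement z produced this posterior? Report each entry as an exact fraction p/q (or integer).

x̄ = F·x = [3, 3]
P̄ = F·P·Fᵀ + Q = [33 20; 20 15]
S = H·P̄·Hᵀ + R = [354 422; 422 509]
K = P̄·Hᵀ·S⁻¹ = [-391/1051 64/1051; 120/1051 -275/1051]
x' − x̄ = [-3931/1051, -3390/1051] = K·y
y = (KᵀK)⁻¹·Kᵀ·(x' − x̄) = [13, 18]
z = y + H·x̄ = [13, 18] + [-12, -15] = [1, 3]

z = [1, 3]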